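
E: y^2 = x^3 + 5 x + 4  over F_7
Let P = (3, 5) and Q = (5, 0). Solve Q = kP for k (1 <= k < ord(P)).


Enumerate multiples of P until we hit Q = (5, 0):
  1P = (3, 5)
  2P = (2, 1)
  3P = (4, 5)
  4P = (0, 2)
  5P = (5, 0)
Match found at i = 5.

k = 5


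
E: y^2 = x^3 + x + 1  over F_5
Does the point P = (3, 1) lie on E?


Check whether y^2 = x^3 + 1 x + 1 (mod 5) for (x, y) = (3, 1).
LHS: y^2 = 1^2 mod 5 = 1
RHS: x^3 + 1 x + 1 = 3^3 + 1*3 + 1 mod 5 = 1
LHS = RHS

Yes, on the curve


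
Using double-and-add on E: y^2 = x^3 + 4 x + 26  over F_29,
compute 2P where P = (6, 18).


k = 2 = 10_2 (binary, LSB first: 01)
Double-and-add from P = (6, 18):
  bit 0 = 0: acc unchanged = O
  bit 1 = 1: acc = O + (12, 2) = (12, 2)

2P = (12, 2)


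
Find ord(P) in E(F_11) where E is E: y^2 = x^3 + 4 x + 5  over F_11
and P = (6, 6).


Compute successive multiples of P until we hit O:
  1P = (6, 6)
  2P = (3, 0)
  3P = (6, 5)
  4P = O

ord(P) = 4


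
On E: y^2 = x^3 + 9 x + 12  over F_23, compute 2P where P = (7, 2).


Doubling: s = (3 x1^2 + a) / (2 y1)
s = (3*7^2 + 9) / (2*2) mod 23 = 16
x3 = s^2 - 2 x1 mod 23 = 16^2 - 2*7 = 12
y3 = s (x1 - x3) - y1 mod 23 = 16 * (7 - 12) - 2 = 10

2P = (12, 10)


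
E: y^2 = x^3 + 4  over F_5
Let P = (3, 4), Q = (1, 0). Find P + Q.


P != Q, so use the chord formula.
s = (y2 - y1) / (x2 - x1) = (1) / (3) mod 5 = 2
x3 = s^2 - x1 - x2 mod 5 = 2^2 - 3 - 1 = 0
y3 = s (x1 - x3) - y1 mod 5 = 2 * (3 - 0) - 4 = 2

P + Q = (0, 2)


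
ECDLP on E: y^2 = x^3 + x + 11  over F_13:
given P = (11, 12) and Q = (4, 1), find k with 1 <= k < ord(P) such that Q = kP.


Enumerate multiples of P until we hit Q = (4, 1):
  1P = (11, 12)
  2P = (4, 1)
Match found at i = 2.

k = 2


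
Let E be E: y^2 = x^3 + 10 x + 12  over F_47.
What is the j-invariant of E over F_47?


Delta = -16(4 a^3 + 27 b^2) mod 47 = 34
-1728 * (4 a)^3 = -1728 * (4*10)^3 mod 47 = 34
j = 34 * 34^(-1) mod 47 = 1

j = 1 (mod 47)


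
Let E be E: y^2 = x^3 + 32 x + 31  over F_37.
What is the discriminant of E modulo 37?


4 a^3 + 27 b^2 = 4*32^3 + 27*31^2 = 131072 + 25947 = 157019
Delta = -16 * (157019) = -2512304
Delta mod 37 = 33

Delta = 33 (mod 37)


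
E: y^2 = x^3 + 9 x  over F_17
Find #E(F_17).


For each x in F_17, count y with y^2 = x^3 + 9 x + 0 mod 17:
  x = 0: RHS = 0, y in [0]  -> 1 point(s)
  x = 2: RHS = 9, y in [3, 14]  -> 2 point(s)
  x = 4: RHS = 15, y in [7, 10]  -> 2 point(s)
  x = 5: RHS = 0, y in [0]  -> 1 point(s)
  x = 6: RHS = 15, y in [7, 10]  -> 2 point(s)
  x = 7: RHS = 15, y in [7, 10]  -> 2 point(s)
  x = 10: RHS = 2, y in [6, 11]  -> 2 point(s)
  x = 11: RHS = 2, y in [6, 11]  -> 2 point(s)
  x = 12: RHS = 0, y in [0]  -> 1 point(s)
  x = 13: RHS = 2, y in [6, 11]  -> 2 point(s)
  x = 15: RHS = 8, y in [5, 12]  -> 2 point(s)
Affine points: 19. Add the point at infinity: total = 20.

#E(F_17) = 20


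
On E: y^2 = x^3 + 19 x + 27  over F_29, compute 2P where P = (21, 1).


Doubling: s = (3 x1^2 + a) / (2 y1)
s = (3*21^2 + 19) / (2*1) mod 29 = 4
x3 = s^2 - 2 x1 mod 29 = 4^2 - 2*21 = 3
y3 = s (x1 - x3) - y1 mod 29 = 4 * (21 - 3) - 1 = 13

2P = (3, 13)


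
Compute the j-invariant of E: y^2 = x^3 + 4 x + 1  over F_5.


Delta = -16(4 a^3 + 27 b^2) mod 5 = 2
-1728 * (4 a)^3 = -1728 * (4*4)^3 mod 5 = 2
j = 2 * 2^(-1) mod 5 = 1

j = 1 (mod 5)


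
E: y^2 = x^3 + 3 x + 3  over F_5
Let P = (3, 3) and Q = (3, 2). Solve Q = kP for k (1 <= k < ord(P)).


Enumerate multiples of P until we hit Q = (3, 2):
  1P = (3, 3)
  2P = (4, 2)
  3P = (4, 3)
  4P = (3, 2)
Match found at i = 4.

k = 4


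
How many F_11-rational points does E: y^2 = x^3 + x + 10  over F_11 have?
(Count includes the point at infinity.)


For each x in F_11, count y with y^2 = x^3 + 1 x + 10 mod 11:
  x = 1: RHS = 1, y in [1, 10]  -> 2 point(s)
  x = 2: RHS = 9, y in [3, 8]  -> 2 point(s)
  x = 4: RHS = 1, y in [1, 10]  -> 2 point(s)
  x = 6: RHS = 1, y in [1, 10]  -> 2 point(s)
  x = 9: RHS = 0, y in [0]  -> 1 point(s)
Affine points: 9. Add the point at infinity: total = 10.

#E(F_11) = 10


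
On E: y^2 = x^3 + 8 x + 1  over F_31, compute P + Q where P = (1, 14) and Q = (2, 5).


P != Q, so use the chord formula.
s = (y2 - y1) / (x2 - x1) = (22) / (1) mod 31 = 22
x3 = s^2 - x1 - x2 mod 31 = 22^2 - 1 - 2 = 16
y3 = s (x1 - x3) - y1 mod 31 = 22 * (1 - 16) - 14 = 28

P + Q = (16, 28)


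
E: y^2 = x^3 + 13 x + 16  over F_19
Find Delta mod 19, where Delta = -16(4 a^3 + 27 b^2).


4 a^3 + 27 b^2 = 4*13^3 + 27*16^2 = 8788 + 6912 = 15700
Delta = -16 * (15700) = -251200
Delta mod 19 = 18

Delta = 18 (mod 19)


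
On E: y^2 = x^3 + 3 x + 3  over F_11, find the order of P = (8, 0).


Compute successive multiples of P until we hit O:
  1P = (8, 0)
  2P = O

ord(P) = 2


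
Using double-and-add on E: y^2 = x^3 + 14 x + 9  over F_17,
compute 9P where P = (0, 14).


k = 9 = 1001_2 (binary, LSB first: 1001)
Double-and-add from P = (0, 14):
  bit 0 = 1: acc = O + (0, 14) = (0, 14)
  bit 1 = 0: acc unchanged = (0, 14)
  bit 2 = 0: acc unchanged = (0, 14)
  bit 3 = 1: acc = (0, 14) + (5, 0) = (11, 10)

9P = (11, 10)


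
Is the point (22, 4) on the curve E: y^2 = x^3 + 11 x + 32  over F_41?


Check whether y^2 = x^3 + 11 x + 32 (mod 41) for (x, y) = (22, 4).
LHS: y^2 = 4^2 mod 41 = 16
RHS: x^3 + 11 x + 32 = 22^3 + 11*22 + 32 mod 41 = 16
LHS = RHS

Yes, on the curve


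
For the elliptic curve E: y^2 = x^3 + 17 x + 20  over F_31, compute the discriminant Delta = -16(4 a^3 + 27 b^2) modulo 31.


4 a^3 + 27 b^2 = 4*17^3 + 27*20^2 = 19652 + 10800 = 30452
Delta = -16 * (30452) = -487232
Delta mod 31 = 26

Delta = 26 (mod 31)


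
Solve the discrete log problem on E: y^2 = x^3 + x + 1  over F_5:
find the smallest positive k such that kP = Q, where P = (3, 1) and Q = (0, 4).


Enumerate multiples of P until we hit Q = (0, 4):
  1P = (3, 1)
  2P = (0, 1)
  3P = (2, 4)
  4P = (4, 2)
  5P = (4, 3)
  6P = (2, 1)
  7P = (0, 4)
Match found at i = 7.

k = 7


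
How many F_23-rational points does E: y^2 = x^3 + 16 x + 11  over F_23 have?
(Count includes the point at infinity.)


For each x in F_23, count y with y^2 = x^3 + 16 x + 11 mod 23:
  x = 4: RHS = 1, y in [1, 22]  -> 2 point(s)
  x = 5: RHS = 9, y in [3, 20]  -> 2 point(s)
  x = 6: RHS = 1, y in [1, 22]  -> 2 point(s)
  x = 7: RHS = 6, y in [11, 12]  -> 2 point(s)
  x = 11: RHS = 0, y in [0]  -> 1 point(s)
  x = 13: RHS = 1, y in [1, 22]  -> 2 point(s)
  x = 14: RHS = 12, y in [9, 14]  -> 2 point(s)
  x = 16: RHS = 16, y in [4, 19]  -> 2 point(s)
  x = 18: RHS = 13, y in [6, 17]  -> 2 point(s)
Affine points: 17. Add the point at infinity: total = 18.

#E(F_23) = 18


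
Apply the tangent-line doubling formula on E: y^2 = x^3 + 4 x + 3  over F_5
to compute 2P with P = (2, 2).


Doubling: s = (3 x1^2 + a) / (2 y1)
s = (3*2^2 + 4) / (2*2) mod 5 = 4
x3 = s^2 - 2 x1 mod 5 = 4^2 - 2*2 = 2
y3 = s (x1 - x3) - y1 mod 5 = 4 * (2 - 2) - 2 = 3

2P = (2, 3)


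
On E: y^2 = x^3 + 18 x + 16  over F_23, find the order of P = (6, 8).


Compute successive multiples of P until we hit O:
  1P = (6, 8)
  2P = (13, 3)
  3P = (20, 2)
  4P = (0, 19)
  5P = (21, 8)
  6P = (19, 15)
  7P = (7, 18)
  8P = (18, 10)
  ... (continuing to 26P)
  26P = O

ord(P) = 26


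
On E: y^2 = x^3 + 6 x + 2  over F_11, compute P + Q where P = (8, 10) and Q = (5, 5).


P != Q, so use the chord formula.
s = (y2 - y1) / (x2 - x1) = (6) / (8) mod 11 = 9
x3 = s^2 - x1 - x2 mod 11 = 9^2 - 8 - 5 = 2
y3 = s (x1 - x3) - y1 mod 11 = 9 * (8 - 2) - 10 = 0

P + Q = (2, 0)


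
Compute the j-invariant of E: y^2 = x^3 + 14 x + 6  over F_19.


Delta = -16(4 a^3 + 27 b^2) mod 19 = 10
-1728 * (4 a)^3 = -1728 * (4*14)^3 mod 19 = 18
j = 18 * 10^(-1) mod 19 = 17

j = 17 (mod 19)


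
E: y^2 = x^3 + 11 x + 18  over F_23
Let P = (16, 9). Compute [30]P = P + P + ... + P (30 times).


k = 30 = 11110_2 (binary, LSB first: 01111)
Double-and-add from P = (16, 9):
  bit 0 = 0: acc unchanged = O
  bit 1 = 1: acc = O + (7, 1) = (7, 1)
  bit 2 = 1: acc = (7, 1) + (17, 14) = (0, 15)
  bit 3 = 1: acc = (0, 15) + (20, 2) = (9, 15)
  bit 4 = 1: acc = (9, 15) + (10, 1) = (16, 14)

30P = (16, 14)


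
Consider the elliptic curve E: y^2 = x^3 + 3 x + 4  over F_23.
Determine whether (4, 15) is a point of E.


Check whether y^2 = x^3 + 3 x + 4 (mod 23) for (x, y) = (4, 15).
LHS: y^2 = 15^2 mod 23 = 18
RHS: x^3 + 3 x + 4 = 4^3 + 3*4 + 4 mod 23 = 11
LHS != RHS

No, not on the curve


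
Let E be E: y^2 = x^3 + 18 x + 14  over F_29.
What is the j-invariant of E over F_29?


Delta = -16(4 a^3 + 27 b^2) mod 29 = 19
-1728 * (4 a)^3 = -1728 * (4*18)^3 mod 29 = 13
j = 13 * 19^(-1) mod 29 = 19

j = 19 (mod 29)


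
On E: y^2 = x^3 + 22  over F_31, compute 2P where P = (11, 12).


Doubling: s = (3 x1^2 + a) / (2 y1)
s = (3*11^2 + 0) / (2*12) mod 31 = 19
x3 = s^2 - 2 x1 mod 31 = 19^2 - 2*11 = 29
y3 = s (x1 - x3) - y1 mod 31 = 19 * (11 - 29) - 12 = 18

2P = (29, 18)


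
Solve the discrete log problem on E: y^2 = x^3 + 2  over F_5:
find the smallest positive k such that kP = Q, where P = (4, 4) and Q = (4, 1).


Enumerate multiples of P until we hit Q = (4, 1):
  1P = (4, 4)
  2P = (3, 2)
  3P = (2, 0)
  4P = (3, 3)
  5P = (4, 1)
Match found at i = 5.

k = 5


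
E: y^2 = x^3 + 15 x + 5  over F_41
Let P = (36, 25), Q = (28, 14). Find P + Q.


P != Q, so use the chord formula.
s = (y2 - y1) / (x2 - x1) = (30) / (33) mod 41 = 27
x3 = s^2 - x1 - x2 mod 41 = 27^2 - 36 - 28 = 9
y3 = s (x1 - x3) - y1 mod 41 = 27 * (36 - 9) - 25 = 7

P + Q = (9, 7)


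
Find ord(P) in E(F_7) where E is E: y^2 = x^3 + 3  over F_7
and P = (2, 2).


Compute successive multiples of P until we hit O:
  1P = (2, 2)
  2P = (5, 3)
  3P = (4, 2)
  4P = (1, 5)
  5P = (6, 3)
  6P = (3, 3)
  7P = (3, 4)
  8P = (6, 4)
  ... (continuing to 13P)
  13P = O

ord(P) = 13


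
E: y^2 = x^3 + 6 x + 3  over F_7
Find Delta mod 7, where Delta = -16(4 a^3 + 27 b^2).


4 a^3 + 27 b^2 = 4*6^3 + 27*3^2 = 864 + 243 = 1107
Delta = -16 * (1107) = -17712
Delta mod 7 = 5

Delta = 5 (mod 7)


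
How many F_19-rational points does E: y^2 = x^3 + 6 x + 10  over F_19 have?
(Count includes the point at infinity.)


For each x in F_19, count y with y^2 = x^3 + 6 x + 10 mod 19:
  x = 1: RHS = 17, y in [6, 13]  -> 2 point(s)
  x = 2: RHS = 11, y in [7, 12]  -> 2 point(s)
  x = 3: RHS = 17, y in [6, 13]  -> 2 point(s)
  x = 8: RHS = 0, y in [0]  -> 1 point(s)
  x = 10: RHS = 6, y in [5, 14]  -> 2 point(s)
  x = 11: RHS = 1, y in [1, 18]  -> 2 point(s)
  x = 12: RHS = 5, y in [9, 10]  -> 2 point(s)
  x = 13: RHS = 5, y in [9, 10]  -> 2 point(s)
  x = 14: RHS = 7, y in [8, 11]  -> 2 point(s)
  x = 15: RHS = 17, y in [6, 13]  -> 2 point(s)
  x = 17: RHS = 9, y in [3, 16]  -> 2 point(s)
Affine points: 21. Add the point at infinity: total = 22.

#E(F_19) = 22


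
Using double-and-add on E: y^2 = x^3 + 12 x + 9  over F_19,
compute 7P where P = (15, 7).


k = 7 = 111_2 (binary, LSB first: 111)
Double-and-add from P = (15, 7):
  bit 0 = 1: acc = O + (15, 7) = (15, 7)
  bit 1 = 1: acc = (15, 7) + (0, 3) = (5, 2)
  bit 2 = 1: acc = (5, 2) + (4, 8) = (8, 16)

7P = (8, 16)


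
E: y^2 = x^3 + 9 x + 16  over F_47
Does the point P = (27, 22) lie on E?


Check whether y^2 = x^3 + 9 x + 16 (mod 47) for (x, y) = (27, 22).
LHS: y^2 = 22^2 mod 47 = 14
RHS: x^3 + 9 x + 16 = 27^3 + 9*27 + 16 mod 47 = 14
LHS = RHS

Yes, on the curve


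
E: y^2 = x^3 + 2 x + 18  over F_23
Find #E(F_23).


For each x in F_23, count y with y^2 = x^3 + 2 x + 18 mod 23:
  x = 0: RHS = 18, y in [8, 15]  -> 2 point(s)
  x = 6: RHS = 16, y in [4, 19]  -> 2 point(s)
  x = 9: RHS = 6, y in [11, 12]  -> 2 point(s)
  x = 10: RHS = 3, y in [7, 16]  -> 2 point(s)
  x = 16: RHS = 6, y in [11, 12]  -> 2 point(s)
  x = 20: RHS = 8, y in [10, 13]  -> 2 point(s)
  x = 21: RHS = 6, y in [11, 12]  -> 2 point(s)
Affine points: 14. Add the point at infinity: total = 15.

#E(F_23) = 15


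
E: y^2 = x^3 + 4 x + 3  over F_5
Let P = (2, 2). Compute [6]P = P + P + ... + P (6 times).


k = 6 = 110_2 (binary, LSB first: 011)
Double-and-add from P = (2, 2):
  bit 0 = 0: acc unchanged = O
  bit 1 = 1: acc = O + (2, 3) = (2, 3)
  bit 2 = 1: acc = (2, 3) + (2, 2) = O

6P = O


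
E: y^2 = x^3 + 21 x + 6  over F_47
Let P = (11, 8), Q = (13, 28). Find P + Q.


P != Q, so use the chord formula.
s = (y2 - y1) / (x2 - x1) = (20) / (2) mod 47 = 10
x3 = s^2 - x1 - x2 mod 47 = 10^2 - 11 - 13 = 29
y3 = s (x1 - x3) - y1 mod 47 = 10 * (11 - 29) - 8 = 0

P + Q = (29, 0)


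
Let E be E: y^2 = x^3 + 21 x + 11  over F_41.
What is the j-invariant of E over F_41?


Delta = -16(4 a^3 + 27 b^2) mod 41 = 36
-1728 * (4 a)^3 = -1728 * (4*21)^3 mod 41 = 34
j = 34 * 36^(-1) mod 41 = 26

j = 26 (mod 41)


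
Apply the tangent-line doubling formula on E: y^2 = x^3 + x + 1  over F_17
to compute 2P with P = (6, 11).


Doubling: s = (3 x1^2 + a) / (2 y1)
s = (3*6^2 + 1) / (2*11) mod 17 = 15
x3 = s^2 - 2 x1 mod 17 = 15^2 - 2*6 = 9
y3 = s (x1 - x3) - y1 mod 17 = 15 * (6 - 9) - 11 = 12

2P = (9, 12)


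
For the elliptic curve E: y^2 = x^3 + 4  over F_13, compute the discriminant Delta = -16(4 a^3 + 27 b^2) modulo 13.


4 a^3 + 27 b^2 = 4*0^3 + 27*4^2 = 0 + 432 = 432
Delta = -16 * (432) = -6912
Delta mod 13 = 4

Delta = 4 (mod 13)


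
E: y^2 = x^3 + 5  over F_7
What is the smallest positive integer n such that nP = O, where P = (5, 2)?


Compute successive multiples of P until we hit O:
  1P = (5, 2)
  2P = (6, 2)
  3P = (3, 5)
  4P = (3, 2)
  5P = (6, 5)
  6P = (5, 5)
  7P = O

ord(P) = 7


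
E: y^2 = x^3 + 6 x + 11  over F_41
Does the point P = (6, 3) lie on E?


Check whether y^2 = x^3 + 6 x + 11 (mod 41) for (x, y) = (6, 3).
LHS: y^2 = 3^2 mod 41 = 9
RHS: x^3 + 6 x + 11 = 6^3 + 6*6 + 11 mod 41 = 17
LHS != RHS

No, not on the curve


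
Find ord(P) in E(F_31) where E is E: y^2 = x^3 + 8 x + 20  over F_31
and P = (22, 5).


Compute successive multiples of P until we hit O:
  1P = (22, 5)
  2P = (6, 6)
  3P = (7, 27)
  4P = (16, 11)
  5P = (25, 29)
  6P = (17, 4)
  7P = (28, 0)
  8P = (17, 27)
  ... (continuing to 14P)
  14P = O

ord(P) = 14


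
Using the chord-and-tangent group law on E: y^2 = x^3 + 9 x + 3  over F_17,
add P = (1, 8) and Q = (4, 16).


P != Q, so use the chord formula.
s = (y2 - y1) / (x2 - x1) = (8) / (3) mod 17 = 14
x3 = s^2 - x1 - x2 mod 17 = 14^2 - 1 - 4 = 4
y3 = s (x1 - x3) - y1 mod 17 = 14 * (1 - 4) - 8 = 1

P + Q = (4, 1)


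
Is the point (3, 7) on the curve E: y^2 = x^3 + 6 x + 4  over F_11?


Check whether y^2 = x^3 + 6 x + 4 (mod 11) for (x, y) = (3, 7).
LHS: y^2 = 7^2 mod 11 = 5
RHS: x^3 + 6 x + 4 = 3^3 + 6*3 + 4 mod 11 = 5
LHS = RHS

Yes, on the curve


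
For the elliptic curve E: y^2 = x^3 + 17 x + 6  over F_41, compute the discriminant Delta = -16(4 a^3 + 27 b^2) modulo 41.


4 a^3 + 27 b^2 = 4*17^3 + 27*6^2 = 19652 + 972 = 20624
Delta = -16 * (20624) = -329984
Delta mod 41 = 25

Delta = 25 (mod 41)


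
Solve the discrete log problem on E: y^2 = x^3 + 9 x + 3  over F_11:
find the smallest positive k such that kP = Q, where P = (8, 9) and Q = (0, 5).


Enumerate multiples of P until we hit Q = (0, 5):
  1P = (8, 9)
  2P = (10, 9)
  3P = (4, 2)
  4P = (0, 5)
Match found at i = 4.

k = 4


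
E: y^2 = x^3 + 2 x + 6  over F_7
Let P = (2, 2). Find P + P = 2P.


Doubling: s = (3 x1^2 + a) / (2 y1)
s = (3*2^2 + 2) / (2*2) mod 7 = 0
x3 = s^2 - 2 x1 mod 7 = 0^2 - 2*2 = 3
y3 = s (x1 - x3) - y1 mod 7 = 0 * (2 - 3) - 2 = 5

2P = (3, 5)


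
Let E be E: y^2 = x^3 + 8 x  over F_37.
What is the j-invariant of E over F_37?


Delta = -16(4 a^3 + 27 b^2) mod 37 = 14
-1728 * (4 a)^3 = -1728 * (4*8)^3 mod 37 = 31
j = 31 * 14^(-1) mod 37 = 26

j = 26 (mod 37)


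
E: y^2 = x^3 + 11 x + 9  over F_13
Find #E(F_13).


For each x in F_13, count y with y^2 = x^3 + 11 x + 9 mod 13:
  x = 0: RHS = 9, y in [3, 10]  -> 2 point(s)
  x = 2: RHS = 0, y in [0]  -> 1 point(s)
  x = 3: RHS = 4, y in [2, 11]  -> 2 point(s)
  x = 4: RHS = 0, y in [0]  -> 1 point(s)
  x = 7: RHS = 0, y in [0]  -> 1 point(s)
  x = 10: RHS = 1, y in [1, 12]  -> 2 point(s)
  x = 12: RHS = 10, y in [6, 7]  -> 2 point(s)
Affine points: 11. Add the point at infinity: total = 12.

#E(F_13) = 12


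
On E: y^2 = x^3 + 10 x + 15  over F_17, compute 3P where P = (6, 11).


k = 3 = 11_2 (binary, LSB first: 11)
Double-and-add from P = (6, 11):
  bit 0 = 1: acc = O + (6, 11) = (6, 11)
  bit 1 = 1: acc = (6, 11) + (3, 2) = (0, 7)

3P = (0, 7)


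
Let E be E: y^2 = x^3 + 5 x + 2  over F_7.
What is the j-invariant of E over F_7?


Delta = -16(4 a^3 + 27 b^2) mod 7 = 2
-1728 * (4 a)^3 = -1728 * (4*5)^3 mod 7 = 6
j = 6 * 2^(-1) mod 7 = 3

j = 3 (mod 7)


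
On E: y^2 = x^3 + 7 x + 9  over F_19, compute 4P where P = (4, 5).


k = 4 = 100_2 (binary, LSB first: 001)
Double-and-add from P = (4, 5):
  bit 0 = 0: acc unchanged = O
  bit 1 = 0: acc unchanged = O
  bit 2 = 1: acc = O + (12, 15) = (12, 15)

4P = (12, 15)


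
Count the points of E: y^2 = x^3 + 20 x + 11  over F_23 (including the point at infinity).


For each x in F_23, count y with y^2 = x^3 + 20 x + 11 mod 23:
  x = 1: RHS = 9, y in [3, 20]  -> 2 point(s)
  x = 2: RHS = 13, y in [6, 17]  -> 2 point(s)
  x = 3: RHS = 6, y in [11, 12]  -> 2 point(s)
  x = 5: RHS = 6, y in [11, 12]  -> 2 point(s)
  x = 6: RHS = 2, y in [5, 18]  -> 2 point(s)
  x = 8: RHS = 16, y in [4, 19]  -> 2 point(s)
  x = 9: RHS = 0, y in [0]  -> 1 point(s)
  x = 12: RHS = 1, y in [1, 22]  -> 2 point(s)
  x = 15: RHS = 6, y in [11, 12]  -> 2 point(s)
  x = 18: RHS = 16, y in [4, 19]  -> 2 point(s)
  x = 20: RHS = 16, y in [4, 19]  -> 2 point(s)
  x = 21: RHS = 9, y in [3, 20]  -> 2 point(s)
  x = 22: RHS = 13, y in [6, 17]  -> 2 point(s)
Affine points: 25. Add the point at infinity: total = 26.

#E(F_23) = 26


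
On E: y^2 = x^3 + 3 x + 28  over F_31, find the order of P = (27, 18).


Compute successive multiples of P until we hit O:
  1P = (27, 18)
  2P = (24, 25)
  3P = (13, 1)
  4P = (23, 9)
  5P = (19, 0)
  6P = (23, 22)
  7P = (13, 30)
  8P = (24, 6)
  ... (continuing to 10P)
  10P = O

ord(P) = 10


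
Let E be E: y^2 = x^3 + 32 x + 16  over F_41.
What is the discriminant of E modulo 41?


4 a^3 + 27 b^2 = 4*32^3 + 27*16^2 = 131072 + 6912 = 137984
Delta = -16 * (137984) = -2207744
Delta mod 41 = 24

Delta = 24 (mod 41)


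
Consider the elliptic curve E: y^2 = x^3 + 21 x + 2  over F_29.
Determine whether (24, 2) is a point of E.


Check whether y^2 = x^3 + 21 x + 2 (mod 29) for (x, y) = (24, 2).
LHS: y^2 = 2^2 mod 29 = 4
RHS: x^3 + 21 x + 2 = 24^3 + 21*24 + 2 mod 29 = 4
LHS = RHS

Yes, on the curve


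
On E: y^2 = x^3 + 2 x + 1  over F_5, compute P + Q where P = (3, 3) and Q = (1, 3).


P != Q, so use the chord formula.
s = (y2 - y1) / (x2 - x1) = (0) / (3) mod 5 = 0
x3 = s^2 - x1 - x2 mod 5 = 0^2 - 3 - 1 = 1
y3 = s (x1 - x3) - y1 mod 5 = 0 * (3 - 1) - 3 = 2

P + Q = (1, 2)


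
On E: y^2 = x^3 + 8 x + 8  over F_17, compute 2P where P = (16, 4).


Doubling: s = (3 x1^2 + a) / (2 y1)
s = (3*16^2 + 8) / (2*4) mod 17 = 12
x3 = s^2 - 2 x1 mod 17 = 12^2 - 2*16 = 10
y3 = s (x1 - x3) - y1 mod 17 = 12 * (16 - 10) - 4 = 0

2P = (10, 0)


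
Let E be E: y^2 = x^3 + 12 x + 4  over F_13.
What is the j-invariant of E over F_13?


Delta = -16(4 a^3 + 27 b^2) mod 13 = 3
-1728 * (4 a)^3 = -1728 * (4*12)^3 mod 13 = 1
j = 1 * 3^(-1) mod 13 = 9

j = 9 (mod 13)


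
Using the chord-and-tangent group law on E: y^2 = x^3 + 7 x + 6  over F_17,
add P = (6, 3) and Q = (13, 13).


P != Q, so use the chord formula.
s = (y2 - y1) / (x2 - x1) = (10) / (7) mod 17 = 16
x3 = s^2 - x1 - x2 mod 17 = 16^2 - 6 - 13 = 16
y3 = s (x1 - x3) - y1 mod 17 = 16 * (6 - 16) - 3 = 7

P + Q = (16, 7)


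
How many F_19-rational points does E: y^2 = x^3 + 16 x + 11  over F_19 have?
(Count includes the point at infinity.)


For each x in F_19, count y with y^2 = x^3 + 16 x + 11 mod 19:
  x = 0: RHS = 11, y in [7, 12]  -> 2 point(s)
  x = 1: RHS = 9, y in [3, 16]  -> 2 point(s)
  x = 4: RHS = 6, y in [5, 14]  -> 2 point(s)
  x = 5: RHS = 7, y in [8, 11]  -> 2 point(s)
  x = 6: RHS = 0, y in [0]  -> 1 point(s)
  x = 8: RHS = 5, y in [9, 10]  -> 2 point(s)
  x = 11: RHS = 17, y in [6, 13]  -> 2 point(s)
  x = 15: RHS = 16, y in [4, 15]  -> 2 point(s)
  x = 17: RHS = 9, y in [3, 16]  -> 2 point(s)
Affine points: 17. Add the point at infinity: total = 18.

#E(F_19) = 18


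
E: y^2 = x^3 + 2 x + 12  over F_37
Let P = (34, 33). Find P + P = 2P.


Doubling: s = (3 x1^2 + a) / (2 y1)
s = (3*34^2 + 2) / (2*33) mod 37 = 1
x3 = s^2 - 2 x1 mod 37 = 1^2 - 2*34 = 7
y3 = s (x1 - x3) - y1 mod 37 = 1 * (34 - 7) - 33 = 31

2P = (7, 31)


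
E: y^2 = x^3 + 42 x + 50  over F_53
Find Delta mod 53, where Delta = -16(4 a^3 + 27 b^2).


4 a^3 + 27 b^2 = 4*42^3 + 27*50^2 = 296352 + 67500 = 363852
Delta = -16 * (363852) = -5821632
Delta mod 53 = 47

Delta = 47 (mod 53)


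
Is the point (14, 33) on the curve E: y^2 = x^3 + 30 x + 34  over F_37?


Check whether y^2 = x^3 + 30 x + 34 (mod 37) for (x, y) = (14, 33).
LHS: y^2 = 33^2 mod 37 = 16
RHS: x^3 + 30 x + 34 = 14^3 + 30*14 + 34 mod 37 = 16
LHS = RHS

Yes, on the curve


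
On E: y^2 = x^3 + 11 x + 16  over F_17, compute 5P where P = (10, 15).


k = 5 = 101_2 (binary, LSB first: 101)
Double-and-add from P = (10, 15):
  bit 0 = 1: acc = O + (10, 15) = (10, 15)
  bit 1 = 0: acc unchanged = (10, 15)
  bit 2 = 1: acc = (10, 15) + (5, 3) = (3, 12)

5P = (3, 12)


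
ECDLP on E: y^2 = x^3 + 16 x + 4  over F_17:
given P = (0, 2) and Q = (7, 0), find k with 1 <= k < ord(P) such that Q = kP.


Enumerate multiples of P until we hit Q = (7, 0):
  1P = (0, 2)
  2P = (16, 2)
  3P = (1, 15)
  4P = (15, 7)
  5P = (4, 8)
  6P = (11, 7)
  7P = (10, 12)
  8P = (8, 7)
  9P = (7, 0)
Match found at i = 9.

k = 9


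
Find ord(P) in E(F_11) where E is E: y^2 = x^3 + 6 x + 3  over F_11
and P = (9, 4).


Compute successive multiples of P until we hit O:
  1P = (9, 4)
  2P = (7, 6)
  3P = (7, 5)
  4P = (9, 7)
  5P = O

ord(P) = 5


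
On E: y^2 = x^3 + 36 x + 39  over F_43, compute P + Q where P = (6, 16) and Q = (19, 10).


P != Q, so use the chord formula.
s = (y2 - y1) / (x2 - x1) = (37) / (13) mod 43 = 26
x3 = s^2 - x1 - x2 mod 43 = 26^2 - 6 - 19 = 6
y3 = s (x1 - x3) - y1 mod 43 = 26 * (6 - 6) - 16 = 27

P + Q = (6, 27)


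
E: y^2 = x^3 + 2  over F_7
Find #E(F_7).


For each x in F_7, count y with y^2 = x^3 + 0 x + 2 mod 7:
  x = 0: RHS = 2, y in [3, 4]  -> 2 point(s)
  x = 3: RHS = 1, y in [1, 6]  -> 2 point(s)
  x = 5: RHS = 1, y in [1, 6]  -> 2 point(s)
  x = 6: RHS = 1, y in [1, 6]  -> 2 point(s)
Affine points: 8. Add the point at infinity: total = 9.

#E(F_7) = 9


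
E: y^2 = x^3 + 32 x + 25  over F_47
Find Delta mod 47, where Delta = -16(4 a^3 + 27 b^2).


4 a^3 + 27 b^2 = 4*32^3 + 27*25^2 = 131072 + 16875 = 147947
Delta = -16 * (147947) = -2367152
Delta mod 47 = 3

Delta = 3 (mod 47)


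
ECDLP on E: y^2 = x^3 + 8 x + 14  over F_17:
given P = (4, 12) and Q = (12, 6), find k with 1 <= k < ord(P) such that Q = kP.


Enumerate multiples of P until we hit Q = (12, 6):
  1P = (4, 12)
  2P = (5, 14)
  3P = (12, 6)
Match found at i = 3.

k = 3


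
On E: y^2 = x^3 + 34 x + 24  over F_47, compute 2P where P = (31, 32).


Doubling: s = (3 x1^2 + a) / (2 y1)
s = (3*31^2 + 34) / (2*32) mod 47 = 14
x3 = s^2 - 2 x1 mod 47 = 14^2 - 2*31 = 40
y3 = s (x1 - x3) - y1 mod 47 = 14 * (31 - 40) - 32 = 30

2P = (40, 30)


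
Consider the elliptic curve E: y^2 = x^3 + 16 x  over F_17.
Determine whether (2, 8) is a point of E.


Check whether y^2 = x^3 + 16 x + 0 (mod 17) for (x, y) = (2, 8).
LHS: y^2 = 8^2 mod 17 = 13
RHS: x^3 + 16 x + 0 = 2^3 + 16*2 + 0 mod 17 = 6
LHS != RHS

No, not on the curve


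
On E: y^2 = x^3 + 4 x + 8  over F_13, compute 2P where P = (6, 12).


k = 2 = 10_2 (binary, LSB first: 01)
Double-and-add from P = (6, 12):
  bit 0 = 0: acc unchanged = O
  bit 1 = 1: acc = O + (4, 6) = (4, 6)

2P = (4, 6)


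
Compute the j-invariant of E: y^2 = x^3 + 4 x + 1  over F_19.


Delta = -16(4 a^3 + 27 b^2) mod 19 = 13
-1728 * (4 a)^3 = -1728 * (4*4)^3 mod 19 = 11
j = 11 * 13^(-1) mod 19 = 14

j = 14 (mod 19)


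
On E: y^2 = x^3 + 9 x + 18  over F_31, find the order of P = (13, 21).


Compute successive multiples of P until we hit O:
  1P = (13, 21)
  2P = (6, 3)
  3P = (30, 15)
  4P = (4, 5)
  5P = (3, 14)
  6P = (22, 13)
  7P = (1, 20)
  8P = (0, 24)
  ... (continuing to 28P)
  28P = O

ord(P) = 28


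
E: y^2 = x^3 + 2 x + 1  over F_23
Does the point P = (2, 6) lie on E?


Check whether y^2 = x^3 + 2 x + 1 (mod 23) for (x, y) = (2, 6).
LHS: y^2 = 6^2 mod 23 = 13
RHS: x^3 + 2 x + 1 = 2^3 + 2*2 + 1 mod 23 = 13
LHS = RHS

Yes, on the curve


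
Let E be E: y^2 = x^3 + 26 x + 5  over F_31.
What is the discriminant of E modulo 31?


4 a^3 + 27 b^2 = 4*26^3 + 27*5^2 = 70304 + 675 = 70979
Delta = -16 * (70979) = -1135664
Delta mod 31 = 21

Delta = 21 (mod 31)


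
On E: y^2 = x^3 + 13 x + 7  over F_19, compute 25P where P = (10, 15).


k = 25 = 11001_2 (binary, LSB first: 10011)
Double-and-add from P = (10, 15):
  bit 0 = 1: acc = O + (10, 15) = (10, 15)
  bit 1 = 0: acc unchanged = (10, 15)
  bit 2 = 0: acc unchanged = (10, 15)
  bit 3 = 1: acc = (10, 15) + (5, 11) = (13, 13)
  bit 4 = 1: acc = (13, 13) + (6, 4) = (16, 13)

25P = (16, 13)


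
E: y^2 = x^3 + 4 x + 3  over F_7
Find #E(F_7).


For each x in F_7, count y with y^2 = x^3 + 4 x + 3 mod 7:
  x = 1: RHS = 1, y in [1, 6]  -> 2 point(s)
  x = 3: RHS = 0, y in [0]  -> 1 point(s)
  x = 5: RHS = 1, y in [1, 6]  -> 2 point(s)
Affine points: 5. Add the point at infinity: total = 6.

#E(F_7) = 6


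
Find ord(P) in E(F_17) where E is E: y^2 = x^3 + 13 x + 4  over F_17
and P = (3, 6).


Compute successive multiples of P until we hit O:
  1P = (3, 6)
  2P = (7, 9)
  3P = (15, 2)
  4P = (1, 16)
  5P = (4, 16)
  6P = (8, 12)
  7P = (2, 2)
  8P = (11, 13)
  ... (continuing to 24P)
  24P = O

ord(P) = 24


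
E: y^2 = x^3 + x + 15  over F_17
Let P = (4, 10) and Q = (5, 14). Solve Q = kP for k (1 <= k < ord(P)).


Enumerate multiples of P until we hit Q = (5, 14):
  1P = (4, 10)
  2P = (0, 10)
  3P = (13, 7)
  4P = (2, 12)
  5P = (12, 15)
  6P = (16, 8)
  7P = (6, 13)
  8P = (5, 14)
Match found at i = 8.

k = 8


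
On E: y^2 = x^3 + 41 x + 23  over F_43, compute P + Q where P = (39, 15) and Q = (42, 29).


P != Q, so use the chord formula.
s = (y2 - y1) / (x2 - x1) = (14) / (3) mod 43 = 19
x3 = s^2 - x1 - x2 mod 43 = 19^2 - 39 - 42 = 22
y3 = s (x1 - x3) - y1 mod 43 = 19 * (39 - 22) - 15 = 7

P + Q = (22, 7)


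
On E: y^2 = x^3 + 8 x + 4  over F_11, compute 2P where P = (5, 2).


Doubling: s = (3 x1^2 + a) / (2 y1)
s = (3*5^2 + 8) / (2*2) mod 11 = 7
x3 = s^2 - 2 x1 mod 11 = 7^2 - 2*5 = 6
y3 = s (x1 - x3) - y1 mod 11 = 7 * (5 - 6) - 2 = 2

2P = (6, 2)


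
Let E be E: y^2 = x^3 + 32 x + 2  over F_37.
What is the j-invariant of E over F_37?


Delta = -16(4 a^3 + 27 b^2) mod 37 = 19
-1728 * (4 a)^3 = -1728 * (4*32)^3 mod 37 = 23
j = 23 * 19^(-1) mod 37 = 9

j = 9 (mod 37)


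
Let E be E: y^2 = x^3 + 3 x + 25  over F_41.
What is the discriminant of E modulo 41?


4 a^3 + 27 b^2 = 4*3^3 + 27*25^2 = 108 + 16875 = 16983
Delta = -16 * (16983) = -271728
Delta mod 41 = 20

Delta = 20 (mod 41)


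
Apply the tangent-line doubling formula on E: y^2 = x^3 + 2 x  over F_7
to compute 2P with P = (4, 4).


Doubling: s = (3 x1^2 + a) / (2 y1)
s = (3*4^2 + 2) / (2*4) mod 7 = 1
x3 = s^2 - 2 x1 mod 7 = 1^2 - 2*4 = 0
y3 = s (x1 - x3) - y1 mod 7 = 1 * (4 - 0) - 4 = 0

2P = (0, 0)


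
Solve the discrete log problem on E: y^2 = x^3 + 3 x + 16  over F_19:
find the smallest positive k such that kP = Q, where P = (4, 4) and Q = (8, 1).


Enumerate multiples of P until we hit Q = (8, 1):
  1P = (4, 4)
  2P = (8, 18)
  3P = (5, 2)
  4P = (14, 16)
  5P = (7, 0)
  6P = (14, 3)
  7P = (5, 17)
  8P = (8, 1)
Match found at i = 8.

k = 8


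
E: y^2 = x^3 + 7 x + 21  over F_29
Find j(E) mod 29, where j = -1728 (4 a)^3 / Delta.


Delta = -16(4 a^3 + 27 b^2) mod 29 = 19
-1728 * (4 a)^3 = -1728 * (4*7)^3 mod 29 = 17
j = 17 * 19^(-1) mod 29 = 7

j = 7 (mod 29)


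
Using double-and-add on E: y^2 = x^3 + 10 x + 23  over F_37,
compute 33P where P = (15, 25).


k = 33 = 100001_2 (binary, LSB first: 100001)
Double-and-add from P = (15, 25):
  bit 0 = 1: acc = O + (15, 25) = (15, 25)
  bit 1 = 0: acc unchanged = (15, 25)
  bit 2 = 0: acc unchanged = (15, 25)
  bit 3 = 0: acc unchanged = (15, 25)
  bit 4 = 0: acc unchanged = (15, 25)
  bit 5 = 1: acc = (15, 25) + (24, 8) = (34, 15)

33P = (34, 15)


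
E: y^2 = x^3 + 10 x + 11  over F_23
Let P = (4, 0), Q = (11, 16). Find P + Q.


P != Q, so use the chord formula.
s = (y2 - y1) / (x2 - x1) = (16) / (7) mod 23 = 22
x3 = s^2 - x1 - x2 mod 23 = 22^2 - 4 - 11 = 9
y3 = s (x1 - x3) - y1 mod 23 = 22 * (4 - 9) - 0 = 5

P + Q = (9, 5)


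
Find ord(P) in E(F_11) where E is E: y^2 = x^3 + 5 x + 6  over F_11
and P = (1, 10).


Compute successive multiples of P until we hit O:
  1P = (1, 10)
  2P = (3, 9)
  3P = (10, 0)
  4P = (3, 2)
  5P = (1, 1)
  6P = O

ord(P) = 6


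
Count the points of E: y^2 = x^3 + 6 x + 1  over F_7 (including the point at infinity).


For each x in F_7, count y with y^2 = x^3 + 6 x + 1 mod 7:
  x = 0: RHS = 1, y in [1, 6]  -> 2 point(s)
  x = 1: RHS = 1, y in [1, 6]  -> 2 point(s)
  x = 2: RHS = 0, y in [0]  -> 1 point(s)
  x = 3: RHS = 4, y in [2, 5]  -> 2 point(s)
  x = 5: RHS = 2, y in [3, 4]  -> 2 point(s)
  x = 6: RHS = 1, y in [1, 6]  -> 2 point(s)
Affine points: 11. Add the point at infinity: total = 12.

#E(F_7) = 12


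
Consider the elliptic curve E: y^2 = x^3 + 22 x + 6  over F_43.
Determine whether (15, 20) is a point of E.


Check whether y^2 = x^3 + 22 x + 6 (mod 43) for (x, y) = (15, 20).
LHS: y^2 = 20^2 mod 43 = 13
RHS: x^3 + 22 x + 6 = 15^3 + 22*15 + 6 mod 43 = 13
LHS = RHS

Yes, on the curve


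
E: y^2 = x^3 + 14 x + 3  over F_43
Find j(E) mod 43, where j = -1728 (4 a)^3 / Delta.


Delta = -16(4 a^3 + 27 b^2) mod 43 = 21
-1728 * (4 a)^3 = -1728 * (4*14)^3 mod 43 = 11
j = 11 * 21^(-1) mod 43 = 21

j = 21 (mod 43)


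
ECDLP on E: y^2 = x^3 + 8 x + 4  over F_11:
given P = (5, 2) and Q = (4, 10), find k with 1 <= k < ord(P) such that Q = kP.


Enumerate multiples of P until we hit Q = (4, 10):
  1P = (5, 2)
  2P = (6, 2)
  3P = (0, 9)
  4P = (4, 1)
  5P = (3, 0)
  6P = (4, 10)
Match found at i = 6.

k = 6


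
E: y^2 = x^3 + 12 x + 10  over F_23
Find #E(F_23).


For each x in F_23, count y with y^2 = x^3 + 12 x + 10 mod 23:
  x = 1: RHS = 0, y in [0]  -> 1 point(s)
  x = 3: RHS = 4, y in [2, 21]  -> 2 point(s)
  x = 7: RHS = 0, y in [0]  -> 1 point(s)
  x = 10: RHS = 3, y in [7, 16]  -> 2 point(s)
  x = 11: RHS = 1, y in [1, 22]  -> 2 point(s)
  x = 14: RHS = 1, y in [1, 22]  -> 2 point(s)
  x = 15: RHS = 0, y in [0]  -> 1 point(s)
  x = 18: RHS = 9, y in [3, 20]  -> 2 point(s)
  x = 19: RHS = 13, y in [6, 17]  -> 2 point(s)
  x = 20: RHS = 16, y in [4, 19]  -> 2 point(s)
  x = 21: RHS = 1, y in [1, 22]  -> 2 point(s)
Affine points: 19. Add the point at infinity: total = 20.

#E(F_23) = 20


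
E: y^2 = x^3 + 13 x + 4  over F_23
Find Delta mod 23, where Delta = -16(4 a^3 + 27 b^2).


4 a^3 + 27 b^2 = 4*13^3 + 27*4^2 = 8788 + 432 = 9220
Delta = -16 * (9220) = -147520
Delta mod 23 = 2

Delta = 2 (mod 23)


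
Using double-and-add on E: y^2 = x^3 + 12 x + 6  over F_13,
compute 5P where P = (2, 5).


k = 5 = 101_2 (binary, LSB first: 101)
Double-and-add from P = (2, 5):
  bit 0 = 1: acc = O + (2, 5) = (2, 5)
  bit 1 = 0: acc unchanged = (2, 5)
  bit 2 = 1: acc = (2, 5) + (7, 2) = (8, 9)

5P = (8, 9)


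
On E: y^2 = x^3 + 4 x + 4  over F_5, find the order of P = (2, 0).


Compute successive multiples of P until we hit O:
  1P = (2, 0)
  2P = O

ord(P) = 2


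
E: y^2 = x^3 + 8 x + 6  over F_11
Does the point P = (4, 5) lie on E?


Check whether y^2 = x^3 + 8 x + 6 (mod 11) for (x, y) = (4, 5).
LHS: y^2 = 5^2 mod 11 = 3
RHS: x^3 + 8 x + 6 = 4^3 + 8*4 + 6 mod 11 = 3
LHS = RHS

Yes, on the curve


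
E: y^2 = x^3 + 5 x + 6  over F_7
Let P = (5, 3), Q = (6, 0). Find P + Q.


P != Q, so use the chord formula.
s = (y2 - y1) / (x2 - x1) = (4) / (1) mod 7 = 4
x3 = s^2 - x1 - x2 mod 7 = 4^2 - 5 - 6 = 5
y3 = s (x1 - x3) - y1 mod 7 = 4 * (5 - 5) - 3 = 4

P + Q = (5, 4)


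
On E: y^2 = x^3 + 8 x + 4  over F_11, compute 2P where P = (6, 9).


Doubling: s = (3 x1^2 + a) / (2 y1)
s = (3*6^2 + 8) / (2*9) mod 11 = 4
x3 = s^2 - 2 x1 mod 11 = 4^2 - 2*6 = 4
y3 = s (x1 - x3) - y1 mod 11 = 4 * (6 - 4) - 9 = 10

2P = (4, 10)


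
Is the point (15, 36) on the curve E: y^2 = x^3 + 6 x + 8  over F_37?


Check whether y^2 = x^3 + 6 x + 8 (mod 37) for (x, y) = (15, 36).
LHS: y^2 = 36^2 mod 37 = 1
RHS: x^3 + 6 x + 8 = 15^3 + 6*15 + 8 mod 37 = 32
LHS != RHS

No, not on the curve


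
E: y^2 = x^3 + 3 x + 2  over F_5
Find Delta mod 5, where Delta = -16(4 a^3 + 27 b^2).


4 a^3 + 27 b^2 = 4*3^3 + 27*2^2 = 108 + 108 = 216
Delta = -16 * (216) = -3456
Delta mod 5 = 4

Delta = 4 (mod 5)


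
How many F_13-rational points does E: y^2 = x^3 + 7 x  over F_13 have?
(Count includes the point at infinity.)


For each x in F_13, count y with y^2 = x^3 + 7 x + 0 mod 13:
  x = 0: RHS = 0, y in [0]  -> 1 point(s)
  x = 2: RHS = 9, y in [3, 10]  -> 2 point(s)
  x = 3: RHS = 9, y in [3, 10]  -> 2 point(s)
  x = 4: RHS = 1, y in [1, 12]  -> 2 point(s)
  x = 5: RHS = 4, y in [2, 11]  -> 2 point(s)
  x = 8: RHS = 9, y in [3, 10]  -> 2 point(s)
  x = 9: RHS = 12, y in [5, 8]  -> 2 point(s)
  x = 10: RHS = 4, y in [2, 11]  -> 2 point(s)
  x = 11: RHS = 4, y in [2, 11]  -> 2 point(s)
Affine points: 17. Add the point at infinity: total = 18.

#E(F_13) = 18


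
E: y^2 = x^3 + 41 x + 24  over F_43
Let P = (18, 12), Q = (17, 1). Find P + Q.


P != Q, so use the chord formula.
s = (y2 - y1) / (x2 - x1) = (32) / (42) mod 43 = 11
x3 = s^2 - x1 - x2 mod 43 = 11^2 - 18 - 17 = 0
y3 = s (x1 - x3) - y1 mod 43 = 11 * (18 - 0) - 12 = 14

P + Q = (0, 14)


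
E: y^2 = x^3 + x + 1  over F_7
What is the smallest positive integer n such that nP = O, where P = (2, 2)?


Compute successive multiples of P until we hit O:
  1P = (2, 2)
  2P = (0, 1)
  3P = (0, 6)
  4P = (2, 5)
  5P = O

ord(P) = 5


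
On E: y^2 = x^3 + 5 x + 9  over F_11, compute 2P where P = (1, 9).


Doubling: s = (3 x1^2 + a) / (2 y1)
s = (3*1^2 + 5) / (2*9) mod 11 = 9
x3 = s^2 - 2 x1 mod 11 = 9^2 - 2*1 = 2
y3 = s (x1 - x3) - y1 mod 11 = 9 * (1 - 2) - 9 = 4

2P = (2, 4)


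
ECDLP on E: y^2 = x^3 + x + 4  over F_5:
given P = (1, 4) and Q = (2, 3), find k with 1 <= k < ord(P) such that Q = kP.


Enumerate multiples of P until we hit Q = (2, 3):
  1P = (1, 4)
  2P = (2, 3)
Match found at i = 2.

k = 2


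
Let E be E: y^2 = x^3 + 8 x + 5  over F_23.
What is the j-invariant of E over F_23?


Delta = -16(4 a^3 + 27 b^2) mod 23 = 17
-1728 * (4 a)^3 = -1728 * (4*8)^3 mod 23 = 21
j = 21 * 17^(-1) mod 23 = 8

j = 8 (mod 23)


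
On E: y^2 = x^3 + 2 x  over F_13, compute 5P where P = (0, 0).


k = 5 = 101_2 (binary, LSB first: 101)
Double-and-add from P = (0, 0):
  bit 0 = 1: acc = O + (0, 0) = (0, 0)
  bit 1 = 0: acc unchanged = (0, 0)
  bit 2 = 1: acc = (0, 0) + O = (0, 0)

5P = (0, 0)


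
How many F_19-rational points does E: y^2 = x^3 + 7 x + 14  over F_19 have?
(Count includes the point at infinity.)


For each x in F_19, count y with y^2 = x^3 + 7 x + 14 mod 19:
  x = 2: RHS = 17, y in [6, 13]  -> 2 point(s)
  x = 3: RHS = 5, y in [9, 10]  -> 2 point(s)
  x = 4: RHS = 11, y in [7, 12]  -> 2 point(s)
  x = 6: RHS = 6, y in [5, 14]  -> 2 point(s)
  x = 7: RHS = 7, y in [8, 11]  -> 2 point(s)
  x = 10: RHS = 1, y in [1, 18]  -> 2 point(s)
  x = 11: RHS = 16, y in [4, 15]  -> 2 point(s)
  x = 14: RHS = 6, y in [5, 14]  -> 2 point(s)
  x = 15: RHS = 17, y in [6, 13]  -> 2 point(s)
  x = 16: RHS = 4, y in [2, 17]  -> 2 point(s)
  x = 17: RHS = 11, y in [7, 12]  -> 2 point(s)
  x = 18: RHS = 6, y in [5, 14]  -> 2 point(s)
Affine points: 24. Add the point at infinity: total = 25.

#E(F_19) = 25


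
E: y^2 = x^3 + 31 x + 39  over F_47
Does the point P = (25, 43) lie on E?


Check whether y^2 = x^3 + 31 x + 39 (mod 47) for (x, y) = (25, 43).
LHS: y^2 = 43^2 mod 47 = 16
RHS: x^3 + 31 x + 39 = 25^3 + 31*25 + 39 mod 47 = 36
LHS != RHS

No, not on the curve


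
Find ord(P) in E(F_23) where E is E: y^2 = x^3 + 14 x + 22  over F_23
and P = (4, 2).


Compute successive multiples of P until we hit O:
  1P = (4, 2)
  2P = (8, 5)
  3P = (13, 20)
  4P = (10, 9)
  5P = (11, 9)
  6P = (9, 16)
  7P = (16, 15)
  8P = (12, 20)
  ... (continuing to 26P)
  26P = O

ord(P) = 26


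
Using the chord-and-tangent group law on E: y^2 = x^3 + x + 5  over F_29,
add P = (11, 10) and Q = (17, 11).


P != Q, so use the chord formula.
s = (y2 - y1) / (x2 - x1) = (1) / (6) mod 29 = 5
x3 = s^2 - x1 - x2 mod 29 = 5^2 - 11 - 17 = 26
y3 = s (x1 - x3) - y1 mod 29 = 5 * (11 - 26) - 10 = 2

P + Q = (26, 2)


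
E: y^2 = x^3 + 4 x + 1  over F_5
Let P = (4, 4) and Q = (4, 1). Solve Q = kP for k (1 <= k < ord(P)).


Enumerate multiples of P until we hit Q = (4, 1):
  1P = (4, 4)
  2P = (3, 0)
  3P = (4, 1)
Match found at i = 3.

k = 3


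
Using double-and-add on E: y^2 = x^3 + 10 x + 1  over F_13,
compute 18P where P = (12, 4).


k = 18 = 10010_2 (binary, LSB first: 01001)
Double-and-add from P = (12, 4):
  bit 0 = 0: acc unchanged = O
  bit 1 = 1: acc = O + (2, 9) = (2, 9)
  bit 2 = 0: acc unchanged = (2, 9)
  bit 3 = 0: acc unchanged = (2, 9)
  bit 4 = 1: acc = (2, 9) + (9, 12) = (12, 9)

18P = (12, 9)


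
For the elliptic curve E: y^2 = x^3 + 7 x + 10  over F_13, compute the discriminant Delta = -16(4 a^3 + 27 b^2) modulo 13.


4 a^3 + 27 b^2 = 4*7^3 + 27*10^2 = 1372 + 2700 = 4072
Delta = -16 * (4072) = -65152
Delta mod 13 = 4

Delta = 4 (mod 13)


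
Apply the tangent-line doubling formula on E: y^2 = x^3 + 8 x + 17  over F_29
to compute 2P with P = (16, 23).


Doubling: s = (3 x1^2 + a) / (2 y1)
s = (3*16^2 + 8) / (2*23) mod 29 = 3
x3 = s^2 - 2 x1 mod 29 = 3^2 - 2*16 = 6
y3 = s (x1 - x3) - y1 mod 29 = 3 * (16 - 6) - 23 = 7

2P = (6, 7)


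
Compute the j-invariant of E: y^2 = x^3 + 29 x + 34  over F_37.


Delta = -16(4 a^3 + 27 b^2) mod 37 = 20
-1728 * (4 a)^3 = -1728 * (4*29)^3 mod 37 = 6
j = 6 * 20^(-1) mod 37 = 4

j = 4 (mod 37)


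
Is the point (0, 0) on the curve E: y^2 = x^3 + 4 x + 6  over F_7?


Check whether y^2 = x^3 + 4 x + 6 (mod 7) for (x, y) = (0, 0).
LHS: y^2 = 0^2 mod 7 = 0
RHS: x^3 + 4 x + 6 = 0^3 + 4*0 + 6 mod 7 = 6
LHS != RHS

No, not on the curve


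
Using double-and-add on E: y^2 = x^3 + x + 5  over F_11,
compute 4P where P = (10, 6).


k = 4 = 100_2 (binary, LSB first: 001)
Double-and-add from P = (10, 6):
  bit 0 = 0: acc unchanged = O
  bit 1 = 0: acc unchanged = O
  bit 2 = 1: acc = O + (0, 7) = (0, 7)

4P = (0, 7)


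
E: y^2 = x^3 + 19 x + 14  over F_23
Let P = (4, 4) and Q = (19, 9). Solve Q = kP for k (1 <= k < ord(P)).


Enumerate multiples of P until we hit Q = (19, 9):
  1P = (4, 4)
  2P = (5, 2)
  3P = (18, 1)
  4P = (19, 14)
  5P = (3, 12)
  6P = (11, 6)
  7P = (17, 12)
  8P = (10, 10)
  9P = (10, 13)
  10P = (17, 11)
  11P = (11, 17)
  12P = (3, 11)
  13P = (19, 9)
Match found at i = 13.

k = 13


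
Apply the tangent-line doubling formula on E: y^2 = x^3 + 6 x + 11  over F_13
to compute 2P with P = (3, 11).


Doubling: s = (3 x1^2 + a) / (2 y1)
s = (3*3^2 + 6) / (2*11) mod 13 = 8
x3 = s^2 - 2 x1 mod 13 = 8^2 - 2*3 = 6
y3 = s (x1 - x3) - y1 mod 13 = 8 * (3 - 6) - 11 = 4

2P = (6, 4)


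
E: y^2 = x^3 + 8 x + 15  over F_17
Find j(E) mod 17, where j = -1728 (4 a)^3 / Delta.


Delta = -16(4 a^3 + 27 b^2) mod 17 = 14
-1728 * (4 a)^3 = -1728 * (4*8)^3 mod 17 = 3
j = 3 * 14^(-1) mod 17 = 16

j = 16 (mod 17)
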